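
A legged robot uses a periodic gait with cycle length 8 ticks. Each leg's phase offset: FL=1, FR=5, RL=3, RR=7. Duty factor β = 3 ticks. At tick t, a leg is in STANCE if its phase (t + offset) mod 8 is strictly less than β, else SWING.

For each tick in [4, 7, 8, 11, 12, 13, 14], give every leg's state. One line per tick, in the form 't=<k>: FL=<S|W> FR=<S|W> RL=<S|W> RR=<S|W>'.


t=4: phase=(5,1,7,3) vs β=3 → FL=W FR=S RL=W RR=W
t=7: phase=(0,4,2,6) vs β=3 → FL=S FR=W RL=S RR=W
t=8: phase=(1,5,3,7) vs β=3 → FL=S FR=W RL=W RR=W
t=11: phase=(4,0,6,2) vs β=3 → FL=W FR=S RL=W RR=S
t=12: phase=(5,1,7,3) vs β=3 → FL=W FR=S RL=W RR=W
t=13: phase=(6,2,0,4) vs β=3 → FL=W FR=S RL=S RR=W
t=14: phase=(7,3,1,5) vs β=3 → FL=W FR=W RL=S RR=W

t=4: FL=W FR=S RL=W RR=W
t=7: FL=S FR=W RL=S RR=W
t=8: FL=S FR=W RL=W RR=W
t=11: FL=W FR=S RL=W RR=S
t=12: FL=W FR=S RL=W RR=W
t=13: FL=W FR=S RL=S RR=W
t=14: FL=W FR=W RL=S RR=W


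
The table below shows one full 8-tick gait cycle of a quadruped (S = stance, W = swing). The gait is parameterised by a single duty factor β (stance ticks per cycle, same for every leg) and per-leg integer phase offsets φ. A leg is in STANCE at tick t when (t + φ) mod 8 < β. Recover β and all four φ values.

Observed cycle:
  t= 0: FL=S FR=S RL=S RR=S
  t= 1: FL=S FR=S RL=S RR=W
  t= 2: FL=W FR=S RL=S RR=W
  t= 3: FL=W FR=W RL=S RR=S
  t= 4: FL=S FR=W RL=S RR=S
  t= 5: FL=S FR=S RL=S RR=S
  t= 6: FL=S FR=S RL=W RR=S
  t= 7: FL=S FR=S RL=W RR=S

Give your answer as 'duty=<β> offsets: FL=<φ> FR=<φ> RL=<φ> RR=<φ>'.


duty=6 offsets: FL=4 FR=3 RL=0 RR=5

duty β = stance ticks per leg = 6
FL: stance ticks = 6; W→S at t=4 → φ=4
FR: stance ticks = 6; W→S at t=5 → φ=3
RL: stance ticks = 6; W→S at t=0 → φ=0
RR: stance ticks = 6; W→S at t=3 → φ=5


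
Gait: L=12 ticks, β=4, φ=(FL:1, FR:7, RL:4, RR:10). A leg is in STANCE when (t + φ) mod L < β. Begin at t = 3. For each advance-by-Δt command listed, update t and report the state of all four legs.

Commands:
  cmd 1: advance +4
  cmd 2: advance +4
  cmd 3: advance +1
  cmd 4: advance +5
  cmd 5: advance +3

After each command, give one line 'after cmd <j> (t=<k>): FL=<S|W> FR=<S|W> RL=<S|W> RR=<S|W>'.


start t=3: FL=W FR=W RL=W RR=S
cmd 1: advance +4 → t=7, phase=(8,2,11,5) → FL=W FR=S RL=W RR=W
cmd 2: advance +4 → t=11, phase=(0,6,3,9) → FL=S FR=W RL=S RR=W
cmd 3: advance +1 → t=12, phase=(1,7,4,10) → FL=S FR=W RL=W RR=W
cmd 4: advance +5 → t=17, phase=(6,0,9,3) → FL=W FR=S RL=W RR=S
cmd 5: advance +3 → t=20, phase=(9,3,0,6) → FL=W FR=S RL=S RR=W

after cmd 1 (t=7): FL=W FR=S RL=W RR=W
after cmd 2 (t=11): FL=S FR=W RL=S RR=W
after cmd 3 (t=12): FL=S FR=W RL=W RR=W
after cmd 4 (t=17): FL=W FR=S RL=W RR=S
after cmd 5 (t=20): FL=W FR=S RL=S RR=W


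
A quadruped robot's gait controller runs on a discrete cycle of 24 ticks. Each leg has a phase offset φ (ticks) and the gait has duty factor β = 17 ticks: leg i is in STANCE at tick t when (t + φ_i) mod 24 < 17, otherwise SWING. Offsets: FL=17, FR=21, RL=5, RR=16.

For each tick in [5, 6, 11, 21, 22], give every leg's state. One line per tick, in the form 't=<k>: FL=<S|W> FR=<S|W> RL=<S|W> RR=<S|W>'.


t=5: phase=(22,2,10,21) vs β=17 → FL=W FR=S RL=S RR=W
t=6: phase=(23,3,11,22) vs β=17 → FL=W FR=S RL=S RR=W
t=11: phase=(4,8,16,3) vs β=17 → FL=S FR=S RL=S RR=S
t=21: phase=(14,18,2,13) vs β=17 → FL=S FR=W RL=S RR=S
t=22: phase=(15,19,3,14) vs β=17 → FL=S FR=W RL=S RR=S

t=5: FL=W FR=S RL=S RR=W
t=6: FL=W FR=S RL=S RR=W
t=11: FL=S FR=S RL=S RR=S
t=21: FL=S FR=W RL=S RR=S
t=22: FL=S FR=W RL=S RR=S


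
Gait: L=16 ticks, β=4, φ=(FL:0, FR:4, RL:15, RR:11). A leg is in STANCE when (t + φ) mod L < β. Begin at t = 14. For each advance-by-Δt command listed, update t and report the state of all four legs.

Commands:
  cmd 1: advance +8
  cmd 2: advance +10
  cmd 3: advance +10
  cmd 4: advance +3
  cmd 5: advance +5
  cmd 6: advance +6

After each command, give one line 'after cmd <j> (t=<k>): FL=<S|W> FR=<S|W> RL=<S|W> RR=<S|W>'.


start t=14: FL=W FR=S RL=W RR=W
cmd 1: advance +8 → t=22, phase=(6,10,5,1) → FL=W FR=W RL=W RR=S
cmd 2: advance +10 → t=32, phase=(0,4,15,11) → FL=S FR=W RL=W RR=W
cmd 3: advance +10 → t=42, phase=(10,14,9,5) → FL=W FR=W RL=W RR=W
cmd 4: advance +3 → t=45, phase=(13,1,12,8) → FL=W FR=S RL=W RR=W
cmd 5: advance +5 → t=50, phase=(2,6,1,13) → FL=S FR=W RL=S RR=W
cmd 6: advance +6 → t=56, phase=(8,12,7,3) → FL=W FR=W RL=W RR=S

after cmd 1 (t=22): FL=W FR=W RL=W RR=S
after cmd 2 (t=32): FL=S FR=W RL=W RR=W
after cmd 3 (t=42): FL=W FR=W RL=W RR=W
after cmd 4 (t=45): FL=W FR=S RL=W RR=W
after cmd 5 (t=50): FL=S FR=W RL=S RR=W
after cmd 6 (t=56): FL=W FR=W RL=W RR=S


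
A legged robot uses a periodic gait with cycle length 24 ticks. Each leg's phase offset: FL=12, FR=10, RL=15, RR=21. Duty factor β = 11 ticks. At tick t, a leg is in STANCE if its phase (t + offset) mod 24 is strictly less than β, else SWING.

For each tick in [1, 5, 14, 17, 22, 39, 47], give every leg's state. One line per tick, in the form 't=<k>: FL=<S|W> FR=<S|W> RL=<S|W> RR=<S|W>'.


t=1: FL=W FR=W RL=W RR=W
t=5: FL=W FR=W RL=W RR=S
t=14: FL=S FR=S RL=S RR=W
t=17: FL=S FR=S RL=S RR=W
t=22: FL=S FR=S RL=W RR=W
t=39: FL=S FR=S RL=S RR=W
t=47: FL=W FR=S RL=W RR=W

t=1: phase=(13,11,16,22) vs β=11 → FL=W FR=W RL=W RR=W
t=5: phase=(17,15,20,2) vs β=11 → FL=W FR=W RL=W RR=S
t=14: phase=(2,0,5,11) vs β=11 → FL=S FR=S RL=S RR=W
t=17: phase=(5,3,8,14) vs β=11 → FL=S FR=S RL=S RR=W
t=22: phase=(10,8,13,19) vs β=11 → FL=S FR=S RL=W RR=W
t=39: phase=(3,1,6,12) vs β=11 → FL=S FR=S RL=S RR=W
t=47: phase=(11,9,14,20) vs β=11 → FL=W FR=S RL=W RR=W


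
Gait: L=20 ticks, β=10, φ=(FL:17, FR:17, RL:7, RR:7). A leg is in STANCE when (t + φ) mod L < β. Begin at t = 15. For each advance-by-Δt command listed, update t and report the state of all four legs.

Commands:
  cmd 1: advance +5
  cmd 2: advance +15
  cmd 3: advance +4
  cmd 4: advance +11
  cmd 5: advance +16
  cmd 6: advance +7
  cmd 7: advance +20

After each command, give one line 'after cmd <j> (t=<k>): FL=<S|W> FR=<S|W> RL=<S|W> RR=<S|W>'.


start t=15: FL=W FR=W RL=S RR=S
cmd 1: advance +5 → t=20, phase=(17,17,7,7) → FL=W FR=W RL=S RR=S
cmd 2: advance +15 → t=35, phase=(12,12,2,2) → FL=W FR=W RL=S RR=S
cmd 3: advance +4 → t=39, phase=(16,16,6,6) → FL=W FR=W RL=S RR=S
cmd 4: advance +11 → t=50, phase=(7,7,17,17) → FL=S FR=S RL=W RR=W
cmd 5: advance +16 → t=66, phase=(3,3,13,13) → FL=S FR=S RL=W RR=W
cmd 6: advance +7 → t=73, phase=(10,10,0,0) → FL=W FR=W RL=S RR=S
cmd 7: advance +20 → t=93, phase=(10,10,0,0) → FL=W FR=W RL=S RR=S

after cmd 1 (t=20): FL=W FR=W RL=S RR=S
after cmd 2 (t=35): FL=W FR=W RL=S RR=S
after cmd 3 (t=39): FL=W FR=W RL=S RR=S
after cmd 4 (t=50): FL=S FR=S RL=W RR=W
after cmd 5 (t=66): FL=S FR=S RL=W RR=W
after cmd 6 (t=73): FL=W FR=W RL=S RR=S
after cmd 7 (t=93): FL=W FR=W RL=S RR=S


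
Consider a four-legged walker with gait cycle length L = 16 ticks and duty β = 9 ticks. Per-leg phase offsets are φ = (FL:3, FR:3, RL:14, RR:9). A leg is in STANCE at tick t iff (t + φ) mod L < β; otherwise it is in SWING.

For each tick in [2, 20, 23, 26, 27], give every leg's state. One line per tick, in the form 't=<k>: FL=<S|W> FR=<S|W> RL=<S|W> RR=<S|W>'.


t=2: FL=S FR=S RL=S RR=W
t=20: FL=S FR=S RL=S RR=W
t=23: FL=W FR=W RL=S RR=S
t=26: FL=W FR=W RL=S RR=S
t=27: FL=W FR=W RL=W RR=S

t=2: phase=(5,5,0,11) vs β=9 → FL=S FR=S RL=S RR=W
t=20: phase=(7,7,2,13) vs β=9 → FL=S FR=S RL=S RR=W
t=23: phase=(10,10,5,0) vs β=9 → FL=W FR=W RL=S RR=S
t=26: phase=(13,13,8,3) vs β=9 → FL=W FR=W RL=S RR=S
t=27: phase=(14,14,9,4) vs β=9 → FL=W FR=W RL=W RR=S


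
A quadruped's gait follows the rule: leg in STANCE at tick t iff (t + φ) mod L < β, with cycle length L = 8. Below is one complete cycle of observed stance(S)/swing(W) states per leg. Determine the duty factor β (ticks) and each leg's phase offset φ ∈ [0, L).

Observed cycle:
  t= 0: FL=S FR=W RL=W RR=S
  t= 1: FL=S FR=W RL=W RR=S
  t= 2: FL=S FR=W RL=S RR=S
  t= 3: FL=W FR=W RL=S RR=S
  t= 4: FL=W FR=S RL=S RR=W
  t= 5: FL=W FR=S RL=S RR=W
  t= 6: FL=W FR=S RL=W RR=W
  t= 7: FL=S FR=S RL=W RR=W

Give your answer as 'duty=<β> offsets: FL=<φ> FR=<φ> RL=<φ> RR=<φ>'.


duty β = stance ticks per leg = 4
FL: stance ticks = 4; W→S at t=7 → φ=1
FR: stance ticks = 4; W→S at t=4 → φ=4
RL: stance ticks = 4; W→S at t=2 → φ=6
RR: stance ticks = 4; W→S at t=0 → φ=0

duty=4 offsets: FL=1 FR=4 RL=6 RR=0


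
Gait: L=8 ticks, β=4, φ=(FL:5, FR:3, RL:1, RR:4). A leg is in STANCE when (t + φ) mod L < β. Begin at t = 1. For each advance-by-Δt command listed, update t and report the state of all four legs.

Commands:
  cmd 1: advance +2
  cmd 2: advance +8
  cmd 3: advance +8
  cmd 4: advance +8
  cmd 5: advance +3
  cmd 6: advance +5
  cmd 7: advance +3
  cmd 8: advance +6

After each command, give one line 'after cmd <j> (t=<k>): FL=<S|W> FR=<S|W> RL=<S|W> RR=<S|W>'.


start t=1: FL=W FR=W RL=S RR=W
cmd 1: advance +2 → t=3, phase=(0,6,4,7) → FL=S FR=W RL=W RR=W
cmd 2: advance +8 → t=11, phase=(0,6,4,7) → FL=S FR=W RL=W RR=W
cmd 3: advance +8 → t=19, phase=(0,6,4,7) → FL=S FR=W RL=W RR=W
cmd 4: advance +8 → t=27, phase=(0,6,4,7) → FL=S FR=W RL=W RR=W
cmd 5: advance +3 → t=30, phase=(3,1,7,2) → FL=S FR=S RL=W RR=S
cmd 6: advance +5 → t=35, phase=(0,6,4,7) → FL=S FR=W RL=W RR=W
cmd 7: advance +3 → t=38, phase=(3,1,7,2) → FL=S FR=S RL=W RR=S
cmd 8: advance +6 → t=44, phase=(1,7,5,0) → FL=S FR=W RL=W RR=S

after cmd 1 (t=3): FL=S FR=W RL=W RR=W
after cmd 2 (t=11): FL=S FR=W RL=W RR=W
after cmd 3 (t=19): FL=S FR=W RL=W RR=W
after cmd 4 (t=27): FL=S FR=W RL=W RR=W
after cmd 5 (t=30): FL=S FR=S RL=W RR=S
after cmd 6 (t=35): FL=S FR=W RL=W RR=W
after cmd 7 (t=38): FL=S FR=S RL=W RR=S
after cmd 8 (t=44): FL=S FR=W RL=W RR=S


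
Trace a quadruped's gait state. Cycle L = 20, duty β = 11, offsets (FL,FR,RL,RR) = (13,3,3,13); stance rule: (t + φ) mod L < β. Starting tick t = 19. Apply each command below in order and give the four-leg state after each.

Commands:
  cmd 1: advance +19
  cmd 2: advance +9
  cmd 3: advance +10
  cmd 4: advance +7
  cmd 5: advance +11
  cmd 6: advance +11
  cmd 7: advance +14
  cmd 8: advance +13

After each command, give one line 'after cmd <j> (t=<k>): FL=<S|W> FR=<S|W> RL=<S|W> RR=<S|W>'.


start t=19: FL=W FR=S RL=S RR=W
cmd 1: advance +19 → t=38, phase=(11,1,1,11) → FL=W FR=S RL=S RR=W
cmd 2: advance +9 → t=47, phase=(0,10,10,0) → FL=S FR=S RL=S RR=S
cmd 3: advance +10 → t=57, phase=(10,0,0,10) → FL=S FR=S RL=S RR=S
cmd 4: advance +7 → t=64, phase=(17,7,7,17) → FL=W FR=S RL=S RR=W
cmd 5: advance +11 → t=75, phase=(8,18,18,8) → FL=S FR=W RL=W RR=S
cmd 6: advance +11 → t=86, phase=(19,9,9,19) → FL=W FR=S RL=S RR=W
cmd 7: advance +14 → t=100, phase=(13,3,3,13) → FL=W FR=S RL=S RR=W
cmd 8: advance +13 → t=113, phase=(6,16,16,6) → FL=S FR=W RL=W RR=S

after cmd 1 (t=38): FL=W FR=S RL=S RR=W
after cmd 2 (t=47): FL=S FR=S RL=S RR=S
after cmd 3 (t=57): FL=S FR=S RL=S RR=S
after cmd 4 (t=64): FL=W FR=S RL=S RR=W
after cmd 5 (t=75): FL=S FR=W RL=W RR=S
after cmd 6 (t=86): FL=W FR=S RL=S RR=W
after cmd 7 (t=100): FL=W FR=S RL=S RR=W
after cmd 8 (t=113): FL=S FR=W RL=W RR=S


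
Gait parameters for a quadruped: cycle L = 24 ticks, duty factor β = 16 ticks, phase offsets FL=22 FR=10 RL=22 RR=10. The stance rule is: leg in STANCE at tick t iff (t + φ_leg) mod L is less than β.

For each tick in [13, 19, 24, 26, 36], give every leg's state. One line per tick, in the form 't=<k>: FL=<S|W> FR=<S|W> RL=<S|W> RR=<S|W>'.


t=13: FL=S FR=W RL=S RR=W
t=19: FL=W FR=S RL=W RR=S
t=24: FL=W FR=S RL=W RR=S
t=26: FL=S FR=S RL=S RR=S
t=36: FL=S FR=W RL=S RR=W

t=13: phase=(11,23,11,23) vs β=16 → FL=S FR=W RL=S RR=W
t=19: phase=(17,5,17,5) vs β=16 → FL=W FR=S RL=W RR=S
t=24: phase=(22,10,22,10) vs β=16 → FL=W FR=S RL=W RR=S
t=26: phase=(0,12,0,12) vs β=16 → FL=S FR=S RL=S RR=S
t=36: phase=(10,22,10,22) vs β=16 → FL=S FR=W RL=S RR=W


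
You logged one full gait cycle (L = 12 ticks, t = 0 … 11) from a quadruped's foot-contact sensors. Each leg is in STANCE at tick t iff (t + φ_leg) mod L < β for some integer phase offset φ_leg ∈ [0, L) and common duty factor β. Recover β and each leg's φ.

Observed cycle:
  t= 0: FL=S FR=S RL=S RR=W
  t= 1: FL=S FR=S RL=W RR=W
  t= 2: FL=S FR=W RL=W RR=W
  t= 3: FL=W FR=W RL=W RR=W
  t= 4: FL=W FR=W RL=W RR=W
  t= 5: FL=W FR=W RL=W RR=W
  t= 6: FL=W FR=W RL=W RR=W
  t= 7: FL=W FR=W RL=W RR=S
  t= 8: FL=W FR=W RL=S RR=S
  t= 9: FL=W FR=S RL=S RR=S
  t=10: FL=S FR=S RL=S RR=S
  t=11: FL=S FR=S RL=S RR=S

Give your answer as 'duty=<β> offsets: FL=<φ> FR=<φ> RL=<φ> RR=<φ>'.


duty β = stance ticks per leg = 5
FL: stance ticks = 5; W→S at t=10 → φ=2
FR: stance ticks = 5; W→S at t=9 → φ=3
RL: stance ticks = 5; W→S at t=8 → φ=4
RR: stance ticks = 5; W→S at t=7 → φ=5

duty=5 offsets: FL=2 FR=3 RL=4 RR=5


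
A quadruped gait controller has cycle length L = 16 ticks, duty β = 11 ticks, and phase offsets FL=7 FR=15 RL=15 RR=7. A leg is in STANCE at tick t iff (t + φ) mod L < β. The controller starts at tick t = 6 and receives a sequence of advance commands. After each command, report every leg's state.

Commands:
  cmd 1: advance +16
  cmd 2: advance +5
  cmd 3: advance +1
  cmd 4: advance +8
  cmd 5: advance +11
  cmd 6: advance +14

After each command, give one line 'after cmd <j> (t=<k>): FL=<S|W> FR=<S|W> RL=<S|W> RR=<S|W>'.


after cmd 1 (t=22): FL=W FR=S RL=S RR=W
after cmd 2 (t=27): FL=S FR=S RL=S RR=S
after cmd 3 (t=28): FL=S FR=W RL=W RR=S
after cmd 4 (t=36): FL=W FR=S RL=S RR=W
after cmd 5 (t=47): FL=S FR=W RL=W RR=S
after cmd 6 (t=61): FL=S FR=W RL=W RR=S

start t=6: FL=W FR=S RL=S RR=W
cmd 1: advance +16 → t=22, phase=(13,5,5,13) → FL=W FR=S RL=S RR=W
cmd 2: advance +5 → t=27, phase=(2,10,10,2) → FL=S FR=S RL=S RR=S
cmd 3: advance +1 → t=28, phase=(3,11,11,3) → FL=S FR=W RL=W RR=S
cmd 4: advance +8 → t=36, phase=(11,3,3,11) → FL=W FR=S RL=S RR=W
cmd 5: advance +11 → t=47, phase=(6,14,14,6) → FL=S FR=W RL=W RR=S
cmd 6: advance +14 → t=61, phase=(4,12,12,4) → FL=S FR=W RL=W RR=S


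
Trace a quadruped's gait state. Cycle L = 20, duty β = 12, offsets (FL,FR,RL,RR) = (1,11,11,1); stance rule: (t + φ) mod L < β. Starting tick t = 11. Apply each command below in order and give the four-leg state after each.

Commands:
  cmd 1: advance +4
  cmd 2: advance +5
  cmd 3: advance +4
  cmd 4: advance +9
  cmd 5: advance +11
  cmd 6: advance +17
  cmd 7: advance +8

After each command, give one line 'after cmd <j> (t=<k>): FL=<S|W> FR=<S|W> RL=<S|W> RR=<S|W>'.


after cmd 1 (t=15): FL=W FR=S RL=S RR=W
after cmd 2 (t=20): FL=S FR=S RL=S RR=S
after cmd 3 (t=24): FL=S FR=W RL=W RR=S
after cmd 4 (t=33): FL=W FR=S RL=S RR=W
after cmd 5 (t=44): FL=S FR=W RL=W RR=S
after cmd 6 (t=61): FL=S FR=W RL=W RR=S
after cmd 7 (t=69): FL=S FR=S RL=S RR=S

start t=11: FL=W FR=S RL=S RR=W
cmd 1: advance +4 → t=15, phase=(16,6,6,16) → FL=W FR=S RL=S RR=W
cmd 2: advance +5 → t=20, phase=(1,11,11,1) → FL=S FR=S RL=S RR=S
cmd 3: advance +4 → t=24, phase=(5,15,15,5) → FL=S FR=W RL=W RR=S
cmd 4: advance +9 → t=33, phase=(14,4,4,14) → FL=W FR=S RL=S RR=W
cmd 5: advance +11 → t=44, phase=(5,15,15,5) → FL=S FR=W RL=W RR=S
cmd 6: advance +17 → t=61, phase=(2,12,12,2) → FL=S FR=W RL=W RR=S
cmd 7: advance +8 → t=69, phase=(10,0,0,10) → FL=S FR=S RL=S RR=S


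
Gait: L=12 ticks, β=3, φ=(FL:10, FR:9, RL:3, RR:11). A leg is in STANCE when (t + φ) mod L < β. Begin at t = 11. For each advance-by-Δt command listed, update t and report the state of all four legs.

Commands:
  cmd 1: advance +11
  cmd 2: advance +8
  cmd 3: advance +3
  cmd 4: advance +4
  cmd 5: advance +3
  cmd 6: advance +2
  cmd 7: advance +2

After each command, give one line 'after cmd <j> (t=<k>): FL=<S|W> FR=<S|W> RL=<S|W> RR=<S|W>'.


after cmd 1 (t=22): FL=W FR=W RL=S RR=W
after cmd 2 (t=30): FL=W FR=W RL=W RR=W
after cmd 3 (t=33): FL=W FR=W RL=S RR=W
after cmd 4 (t=37): FL=W FR=W RL=W RR=S
after cmd 5 (t=40): FL=S FR=S RL=W RR=W
after cmd 6 (t=42): FL=W FR=W RL=W RR=W
after cmd 7 (t=44): FL=W FR=W RL=W RR=W

start t=11: FL=W FR=W RL=S RR=W
cmd 1: advance +11 → t=22, phase=(8,7,1,9) → FL=W FR=W RL=S RR=W
cmd 2: advance +8 → t=30, phase=(4,3,9,5) → FL=W FR=W RL=W RR=W
cmd 3: advance +3 → t=33, phase=(7,6,0,8) → FL=W FR=W RL=S RR=W
cmd 4: advance +4 → t=37, phase=(11,10,4,0) → FL=W FR=W RL=W RR=S
cmd 5: advance +3 → t=40, phase=(2,1,7,3) → FL=S FR=S RL=W RR=W
cmd 6: advance +2 → t=42, phase=(4,3,9,5) → FL=W FR=W RL=W RR=W
cmd 7: advance +2 → t=44, phase=(6,5,11,7) → FL=W FR=W RL=W RR=W


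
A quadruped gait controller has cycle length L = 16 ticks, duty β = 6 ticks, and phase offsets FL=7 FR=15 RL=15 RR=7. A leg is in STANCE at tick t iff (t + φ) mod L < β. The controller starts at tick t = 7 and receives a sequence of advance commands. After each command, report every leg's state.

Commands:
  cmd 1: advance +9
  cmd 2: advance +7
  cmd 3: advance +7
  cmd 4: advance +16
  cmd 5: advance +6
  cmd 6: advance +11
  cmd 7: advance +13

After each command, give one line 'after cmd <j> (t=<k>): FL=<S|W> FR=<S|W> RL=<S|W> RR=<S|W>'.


after cmd 1 (t=16): FL=W FR=W RL=W RR=W
after cmd 2 (t=23): FL=W FR=W RL=W RR=W
after cmd 3 (t=30): FL=S FR=W RL=W RR=S
after cmd 4 (t=46): FL=S FR=W RL=W RR=S
after cmd 5 (t=52): FL=W FR=S RL=S RR=W
after cmd 6 (t=63): FL=W FR=W RL=W RR=W
after cmd 7 (t=76): FL=S FR=W RL=W RR=S

start t=7: FL=W FR=W RL=W RR=W
cmd 1: advance +9 → t=16, phase=(7,15,15,7) → FL=W FR=W RL=W RR=W
cmd 2: advance +7 → t=23, phase=(14,6,6,14) → FL=W FR=W RL=W RR=W
cmd 3: advance +7 → t=30, phase=(5,13,13,5) → FL=S FR=W RL=W RR=S
cmd 4: advance +16 → t=46, phase=(5,13,13,5) → FL=S FR=W RL=W RR=S
cmd 5: advance +6 → t=52, phase=(11,3,3,11) → FL=W FR=S RL=S RR=W
cmd 6: advance +11 → t=63, phase=(6,14,14,6) → FL=W FR=W RL=W RR=W
cmd 7: advance +13 → t=76, phase=(3,11,11,3) → FL=S FR=W RL=W RR=S


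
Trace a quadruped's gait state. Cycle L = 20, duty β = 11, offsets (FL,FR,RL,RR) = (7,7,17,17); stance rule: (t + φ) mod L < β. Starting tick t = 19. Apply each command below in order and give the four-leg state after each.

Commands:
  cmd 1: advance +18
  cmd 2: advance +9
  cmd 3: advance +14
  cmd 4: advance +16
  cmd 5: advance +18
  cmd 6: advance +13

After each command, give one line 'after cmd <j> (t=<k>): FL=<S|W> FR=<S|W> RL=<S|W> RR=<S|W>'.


after cmd 1 (t=37): FL=S FR=S RL=W RR=W
after cmd 2 (t=46): FL=W FR=W RL=S RR=S
after cmd 3 (t=60): FL=S FR=S RL=W RR=W
after cmd 4 (t=76): FL=S FR=S RL=W RR=W
after cmd 5 (t=94): FL=S FR=S RL=W RR=W
after cmd 6 (t=107): FL=W FR=W RL=S RR=S

start t=19: FL=S FR=S RL=W RR=W
cmd 1: advance +18 → t=37, phase=(4,4,14,14) → FL=S FR=S RL=W RR=W
cmd 2: advance +9 → t=46, phase=(13,13,3,3) → FL=W FR=W RL=S RR=S
cmd 3: advance +14 → t=60, phase=(7,7,17,17) → FL=S FR=S RL=W RR=W
cmd 4: advance +16 → t=76, phase=(3,3,13,13) → FL=S FR=S RL=W RR=W
cmd 5: advance +18 → t=94, phase=(1,1,11,11) → FL=S FR=S RL=W RR=W
cmd 6: advance +13 → t=107, phase=(14,14,4,4) → FL=W FR=W RL=S RR=S


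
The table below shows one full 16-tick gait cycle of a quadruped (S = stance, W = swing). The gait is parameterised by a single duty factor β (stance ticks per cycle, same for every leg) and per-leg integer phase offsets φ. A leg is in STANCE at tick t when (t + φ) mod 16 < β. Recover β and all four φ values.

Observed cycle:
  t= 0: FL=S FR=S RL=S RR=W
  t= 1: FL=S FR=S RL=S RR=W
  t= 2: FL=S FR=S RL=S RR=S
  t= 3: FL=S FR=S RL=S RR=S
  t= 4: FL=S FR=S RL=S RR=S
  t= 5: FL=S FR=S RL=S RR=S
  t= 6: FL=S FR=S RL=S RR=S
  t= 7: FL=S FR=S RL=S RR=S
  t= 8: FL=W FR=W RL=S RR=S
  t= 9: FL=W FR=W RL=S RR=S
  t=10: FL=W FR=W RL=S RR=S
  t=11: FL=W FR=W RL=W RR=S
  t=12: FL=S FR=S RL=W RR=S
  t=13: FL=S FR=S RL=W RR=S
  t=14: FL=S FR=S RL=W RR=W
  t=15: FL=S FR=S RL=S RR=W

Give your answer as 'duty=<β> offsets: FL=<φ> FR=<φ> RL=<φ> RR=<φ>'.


duty β = stance ticks per leg = 12
FL: stance ticks = 12; W→S at t=12 → φ=4
FR: stance ticks = 12; W→S at t=12 → φ=4
RL: stance ticks = 12; W→S at t=15 → φ=1
RR: stance ticks = 12; W→S at t=2 → φ=14

duty=12 offsets: FL=4 FR=4 RL=1 RR=14


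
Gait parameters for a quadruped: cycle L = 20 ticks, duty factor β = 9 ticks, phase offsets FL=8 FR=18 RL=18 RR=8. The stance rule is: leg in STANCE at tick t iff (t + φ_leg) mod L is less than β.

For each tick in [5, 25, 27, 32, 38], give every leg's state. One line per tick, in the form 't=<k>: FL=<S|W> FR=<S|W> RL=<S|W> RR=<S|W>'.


t=5: phase=(13,3,3,13) vs β=9 → FL=W FR=S RL=S RR=W
t=25: phase=(13,3,3,13) vs β=9 → FL=W FR=S RL=S RR=W
t=27: phase=(15,5,5,15) vs β=9 → FL=W FR=S RL=S RR=W
t=32: phase=(0,10,10,0) vs β=9 → FL=S FR=W RL=W RR=S
t=38: phase=(6,16,16,6) vs β=9 → FL=S FR=W RL=W RR=S

t=5: FL=W FR=S RL=S RR=W
t=25: FL=W FR=S RL=S RR=W
t=27: FL=W FR=S RL=S RR=W
t=32: FL=S FR=W RL=W RR=S
t=38: FL=S FR=W RL=W RR=S


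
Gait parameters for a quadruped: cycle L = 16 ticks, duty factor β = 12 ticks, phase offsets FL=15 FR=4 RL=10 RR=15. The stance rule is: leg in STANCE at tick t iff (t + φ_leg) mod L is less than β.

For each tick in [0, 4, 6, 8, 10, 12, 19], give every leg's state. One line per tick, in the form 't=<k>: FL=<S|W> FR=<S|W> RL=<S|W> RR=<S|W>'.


t=0: phase=(15,4,10,15) vs β=12 → FL=W FR=S RL=S RR=W
t=4: phase=(3,8,14,3) vs β=12 → FL=S FR=S RL=W RR=S
t=6: phase=(5,10,0,5) vs β=12 → FL=S FR=S RL=S RR=S
t=8: phase=(7,12,2,7) vs β=12 → FL=S FR=W RL=S RR=S
t=10: phase=(9,14,4,9) vs β=12 → FL=S FR=W RL=S RR=S
t=12: phase=(11,0,6,11) vs β=12 → FL=S FR=S RL=S RR=S
t=19: phase=(2,7,13,2) vs β=12 → FL=S FR=S RL=W RR=S

t=0: FL=W FR=S RL=S RR=W
t=4: FL=S FR=S RL=W RR=S
t=6: FL=S FR=S RL=S RR=S
t=8: FL=S FR=W RL=S RR=S
t=10: FL=S FR=W RL=S RR=S
t=12: FL=S FR=S RL=S RR=S
t=19: FL=S FR=S RL=W RR=S


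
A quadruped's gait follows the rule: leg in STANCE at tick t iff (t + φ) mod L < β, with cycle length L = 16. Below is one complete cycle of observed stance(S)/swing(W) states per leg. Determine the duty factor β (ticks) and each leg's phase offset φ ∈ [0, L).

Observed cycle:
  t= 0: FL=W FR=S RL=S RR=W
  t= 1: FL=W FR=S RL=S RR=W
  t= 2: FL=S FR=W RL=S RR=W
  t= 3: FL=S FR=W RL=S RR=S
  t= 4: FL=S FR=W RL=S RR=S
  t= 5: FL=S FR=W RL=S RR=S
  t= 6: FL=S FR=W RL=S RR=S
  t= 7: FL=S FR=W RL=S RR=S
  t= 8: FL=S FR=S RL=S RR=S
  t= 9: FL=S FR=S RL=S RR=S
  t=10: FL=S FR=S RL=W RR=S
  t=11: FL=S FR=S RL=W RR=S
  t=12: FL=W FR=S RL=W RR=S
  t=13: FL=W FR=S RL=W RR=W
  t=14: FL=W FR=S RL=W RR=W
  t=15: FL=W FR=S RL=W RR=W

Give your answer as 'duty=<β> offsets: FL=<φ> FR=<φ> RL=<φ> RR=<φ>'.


duty=10 offsets: FL=14 FR=8 RL=0 RR=13

duty β = stance ticks per leg = 10
FL: stance ticks = 10; W→S at t=2 → φ=14
FR: stance ticks = 10; W→S at t=8 → φ=8
RL: stance ticks = 10; W→S at t=0 → φ=0
RR: stance ticks = 10; W→S at t=3 → φ=13


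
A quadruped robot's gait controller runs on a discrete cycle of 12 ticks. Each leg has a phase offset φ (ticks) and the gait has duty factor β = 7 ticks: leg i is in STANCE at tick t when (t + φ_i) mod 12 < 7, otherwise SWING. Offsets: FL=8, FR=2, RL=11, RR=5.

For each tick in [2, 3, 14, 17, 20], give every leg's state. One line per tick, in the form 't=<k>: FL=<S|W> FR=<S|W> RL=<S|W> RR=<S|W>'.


t=2: FL=W FR=S RL=S RR=W
t=3: FL=W FR=S RL=S RR=W
t=14: FL=W FR=S RL=S RR=W
t=17: FL=S FR=W RL=S RR=W
t=20: FL=S FR=W RL=W RR=S

t=2: phase=(10,4,1,7) vs β=7 → FL=W FR=S RL=S RR=W
t=3: phase=(11,5,2,8) vs β=7 → FL=W FR=S RL=S RR=W
t=14: phase=(10,4,1,7) vs β=7 → FL=W FR=S RL=S RR=W
t=17: phase=(1,7,4,10) vs β=7 → FL=S FR=W RL=S RR=W
t=20: phase=(4,10,7,1) vs β=7 → FL=S FR=W RL=W RR=S


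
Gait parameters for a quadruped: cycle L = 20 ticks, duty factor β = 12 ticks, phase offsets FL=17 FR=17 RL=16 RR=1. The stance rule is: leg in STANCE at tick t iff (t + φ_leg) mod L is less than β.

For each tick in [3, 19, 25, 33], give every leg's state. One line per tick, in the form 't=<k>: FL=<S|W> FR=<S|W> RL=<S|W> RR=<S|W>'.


t=3: phase=(0,0,19,4) vs β=12 → FL=S FR=S RL=W RR=S
t=19: phase=(16,16,15,0) vs β=12 → FL=W FR=W RL=W RR=S
t=25: phase=(2,2,1,6) vs β=12 → FL=S FR=S RL=S RR=S
t=33: phase=(10,10,9,14) vs β=12 → FL=S FR=S RL=S RR=W

t=3: FL=S FR=S RL=W RR=S
t=19: FL=W FR=W RL=W RR=S
t=25: FL=S FR=S RL=S RR=S
t=33: FL=S FR=S RL=S RR=W


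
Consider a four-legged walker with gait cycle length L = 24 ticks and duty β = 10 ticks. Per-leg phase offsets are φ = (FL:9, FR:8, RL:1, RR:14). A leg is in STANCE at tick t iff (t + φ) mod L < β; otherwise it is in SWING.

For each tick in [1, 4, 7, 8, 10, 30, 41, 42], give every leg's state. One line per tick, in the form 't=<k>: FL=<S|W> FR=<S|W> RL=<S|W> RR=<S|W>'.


t=1: phase=(10,9,2,15) vs β=10 → FL=W FR=S RL=S RR=W
t=4: phase=(13,12,5,18) vs β=10 → FL=W FR=W RL=S RR=W
t=7: phase=(16,15,8,21) vs β=10 → FL=W FR=W RL=S RR=W
t=8: phase=(17,16,9,22) vs β=10 → FL=W FR=W RL=S RR=W
t=10: phase=(19,18,11,0) vs β=10 → FL=W FR=W RL=W RR=S
t=30: phase=(15,14,7,20) vs β=10 → FL=W FR=W RL=S RR=W
t=41: phase=(2,1,18,7) vs β=10 → FL=S FR=S RL=W RR=S
t=42: phase=(3,2,19,8) vs β=10 → FL=S FR=S RL=W RR=S

t=1: FL=W FR=S RL=S RR=W
t=4: FL=W FR=W RL=S RR=W
t=7: FL=W FR=W RL=S RR=W
t=8: FL=W FR=W RL=S RR=W
t=10: FL=W FR=W RL=W RR=S
t=30: FL=W FR=W RL=S RR=W
t=41: FL=S FR=S RL=W RR=S
t=42: FL=S FR=S RL=W RR=S


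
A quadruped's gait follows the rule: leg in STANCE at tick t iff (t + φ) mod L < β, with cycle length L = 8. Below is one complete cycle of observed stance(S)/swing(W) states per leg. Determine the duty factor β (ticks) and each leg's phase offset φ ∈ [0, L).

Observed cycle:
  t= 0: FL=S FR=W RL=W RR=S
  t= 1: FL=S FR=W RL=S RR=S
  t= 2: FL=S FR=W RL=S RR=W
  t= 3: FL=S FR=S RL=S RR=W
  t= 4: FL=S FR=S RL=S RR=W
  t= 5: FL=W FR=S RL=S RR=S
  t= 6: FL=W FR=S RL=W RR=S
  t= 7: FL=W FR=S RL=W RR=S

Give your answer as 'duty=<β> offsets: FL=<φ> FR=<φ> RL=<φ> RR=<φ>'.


duty=5 offsets: FL=0 FR=5 RL=7 RR=3

duty β = stance ticks per leg = 5
FL: stance ticks = 5; W→S at t=0 → φ=0
FR: stance ticks = 5; W→S at t=3 → φ=5
RL: stance ticks = 5; W→S at t=1 → φ=7
RR: stance ticks = 5; W→S at t=5 → φ=3


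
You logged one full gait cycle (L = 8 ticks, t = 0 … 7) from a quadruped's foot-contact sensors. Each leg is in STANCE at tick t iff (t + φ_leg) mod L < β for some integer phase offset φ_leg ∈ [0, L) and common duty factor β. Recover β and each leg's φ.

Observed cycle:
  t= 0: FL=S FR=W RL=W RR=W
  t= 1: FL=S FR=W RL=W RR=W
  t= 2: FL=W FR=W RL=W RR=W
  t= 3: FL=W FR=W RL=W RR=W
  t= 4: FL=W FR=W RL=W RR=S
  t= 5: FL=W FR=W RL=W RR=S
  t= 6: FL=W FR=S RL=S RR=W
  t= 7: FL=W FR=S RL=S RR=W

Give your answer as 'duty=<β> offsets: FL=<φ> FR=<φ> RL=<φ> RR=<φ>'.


duty=2 offsets: FL=0 FR=2 RL=2 RR=4

duty β = stance ticks per leg = 2
FL: stance ticks = 2; W→S at t=0 → φ=0
FR: stance ticks = 2; W→S at t=6 → φ=2
RL: stance ticks = 2; W→S at t=6 → φ=2
RR: stance ticks = 2; W→S at t=4 → φ=4


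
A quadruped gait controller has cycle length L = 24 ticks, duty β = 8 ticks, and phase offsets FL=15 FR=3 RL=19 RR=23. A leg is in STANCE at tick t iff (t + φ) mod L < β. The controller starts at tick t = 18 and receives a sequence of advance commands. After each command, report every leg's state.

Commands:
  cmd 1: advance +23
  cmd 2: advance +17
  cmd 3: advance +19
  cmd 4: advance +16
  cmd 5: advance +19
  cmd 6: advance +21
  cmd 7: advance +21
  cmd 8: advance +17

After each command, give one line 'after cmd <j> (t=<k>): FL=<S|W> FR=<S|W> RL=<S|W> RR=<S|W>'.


after cmd 1 (t=41): FL=W FR=W RL=W RR=W
after cmd 2 (t=58): FL=S FR=W RL=S RR=W
after cmd 3 (t=77): FL=W FR=W RL=S RR=S
after cmd 4 (t=93): FL=W FR=S RL=W RR=W
after cmd 5 (t=112): FL=S FR=W RL=W RR=W
after cmd 6 (t=133): FL=S FR=W RL=W RR=W
after cmd 7 (t=154): FL=S FR=W RL=S RR=W
after cmd 8 (t=171): FL=W FR=S RL=W RR=S

start t=18: FL=W FR=W RL=W RR=W
cmd 1: advance +23 → t=41, phase=(8,20,12,16) → FL=W FR=W RL=W RR=W
cmd 2: advance +17 → t=58, phase=(1,13,5,9) → FL=S FR=W RL=S RR=W
cmd 3: advance +19 → t=77, phase=(20,8,0,4) → FL=W FR=W RL=S RR=S
cmd 4: advance +16 → t=93, phase=(12,0,16,20) → FL=W FR=S RL=W RR=W
cmd 5: advance +19 → t=112, phase=(7,19,11,15) → FL=S FR=W RL=W RR=W
cmd 6: advance +21 → t=133, phase=(4,16,8,12) → FL=S FR=W RL=W RR=W
cmd 7: advance +21 → t=154, phase=(1,13,5,9) → FL=S FR=W RL=S RR=W
cmd 8: advance +17 → t=171, phase=(18,6,22,2) → FL=W FR=S RL=W RR=S


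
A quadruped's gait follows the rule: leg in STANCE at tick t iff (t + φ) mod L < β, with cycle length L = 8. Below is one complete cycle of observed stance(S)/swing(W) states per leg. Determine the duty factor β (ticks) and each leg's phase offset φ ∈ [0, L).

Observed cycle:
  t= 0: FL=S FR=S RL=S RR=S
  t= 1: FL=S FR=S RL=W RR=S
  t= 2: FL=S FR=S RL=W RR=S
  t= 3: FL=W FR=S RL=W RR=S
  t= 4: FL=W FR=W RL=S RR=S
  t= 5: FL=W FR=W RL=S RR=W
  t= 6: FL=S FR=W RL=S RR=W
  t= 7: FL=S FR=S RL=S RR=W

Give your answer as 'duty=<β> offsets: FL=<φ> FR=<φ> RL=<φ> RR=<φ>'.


duty β = stance ticks per leg = 5
FL: stance ticks = 5; W→S at t=6 → φ=2
FR: stance ticks = 5; W→S at t=7 → φ=1
RL: stance ticks = 5; W→S at t=4 → φ=4
RR: stance ticks = 5; W→S at t=0 → φ=0

duty=5 offsets: FL=2 FR=1 RL=4 RR=0


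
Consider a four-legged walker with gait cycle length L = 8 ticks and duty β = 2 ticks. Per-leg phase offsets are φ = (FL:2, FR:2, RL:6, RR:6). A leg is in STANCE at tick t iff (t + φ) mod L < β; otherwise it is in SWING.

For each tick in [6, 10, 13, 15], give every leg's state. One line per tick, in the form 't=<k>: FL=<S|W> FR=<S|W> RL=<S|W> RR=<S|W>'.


t=6: phase=(0,0,4,4) vs β=2 → FL=S FR=S RL=W RR=W
t=10: phase=(4,4,0,0) vs β=2 → FL=W FR=W RL=S RR=S
t=13: phase=(7,7,3,3) vs β=2 → FL=W FR=W RL=W RR=W
t=15: phase=(1,1,5,5) vs β=2 → FL=S FR=S RL=W RR=W

t=6: FL=S FR=S RL=W RR=W
t=10: FL=W FR=W RL=S RR=S
t=13: FL=W FR=W RL=W RR=W
t=15: FL=S FR=S RL=W RR=W


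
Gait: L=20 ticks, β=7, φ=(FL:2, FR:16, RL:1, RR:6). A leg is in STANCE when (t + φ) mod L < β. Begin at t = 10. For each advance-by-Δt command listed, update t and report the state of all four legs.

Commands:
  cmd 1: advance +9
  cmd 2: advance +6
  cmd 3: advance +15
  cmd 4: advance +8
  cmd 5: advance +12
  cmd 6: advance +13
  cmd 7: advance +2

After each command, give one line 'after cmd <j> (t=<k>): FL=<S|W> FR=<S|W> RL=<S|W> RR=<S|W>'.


start t=10: FL=W FR=S RL=W RR=W
cmd 1: advance +9 → t=19, phase=(1,15,0,5) → FL=S FR=W RL=S RR=S
cmd 2: advance +6 → t=25, phase=(7,1,6,11) → FL=W FR=S RL=S RR=W
cmd 3: advance +15 → t=40, phase=(2,16,1,6) → FL=S FR=W RL=S RR=S
cmd 4: advance +8 → t=48, phase=(10,4,9,14) → FL=W FR=S RL=W RR=W
cmd 5: advance +12 → t=60, phase=(2,16,1,6) → FL=S FR=W RL=S RR=S
cmd 6: advance +13 → t=73, phase=(15,9,14,19) → FL=W FR=W RL=W RR=W
cmd 7: advance +2 → t=75, phase=(17,11,16,1) → FL=W FR=W RL=W RR=S

after cmd 1 (t=19): FL=S FR=W RL=S RR=S
after cmd 2 (t=25): FL=W FR=S RL=S RR=W
after cmd 3 (t=40): FL=S FR=W RL=S RR=S
after cmd 4 (t=48): FL=W FR=S RL=W RR=W
after cmd 5 (t=60): FL=S FR=W RL=S RR=S
after cmd 6 (t=73): FL=W FR=W RL=W RR=W
after cmd 7 (t=75): FL=W FR=W RL=W RR=S


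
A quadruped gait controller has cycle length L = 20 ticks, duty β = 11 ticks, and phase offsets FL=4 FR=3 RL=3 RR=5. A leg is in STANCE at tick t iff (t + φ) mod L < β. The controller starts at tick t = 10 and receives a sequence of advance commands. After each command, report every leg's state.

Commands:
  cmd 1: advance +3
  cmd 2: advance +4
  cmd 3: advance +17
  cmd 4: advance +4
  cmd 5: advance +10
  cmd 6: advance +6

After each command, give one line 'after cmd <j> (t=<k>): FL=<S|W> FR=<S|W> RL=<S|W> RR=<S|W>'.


start t=10: FL=W FR=W RL=W RR=W
cmd 1: advance +3 → t=13, phase=(17,16,16,18) → FL=W FR=W RL=W RR=W
cmd 2: advance +4 → t=17, phase=(1,0,0,2) → FL=S FR=S RL=S RR=S
cmd 3: advance +17 → t=34, phase=(18,17,17,19) → FL=W FR=W RL=W RR=W
cmd 4: advance +4 → t=38, phase=(2,1,1,3) → FL=S FR=S RL=S RR=S
cmd 5: advance +10 → t=48, phase=(12,11,11,13) → FL=W FR=W RL=W RR=W
cmd 6: advance +6 → t=54, phase=(18,17,17,19) → FL=W FR=W RL=W RR=W

after cmd 1 (t=13): FL=W FR=W RL=W RR=W
after cmd 2 (t=17): FL=S FR=S RL=S RR=S
after cmd 3 (t=34): FL=W FR=W RL=W RR=W
after cmd 4 (t=38): FL=S FR=S RL=S RR=S
after cmd 5 (t=48): FL=W FR=W RL=W RR=W
after cmd 6 (t=54): FL=W FR=W RL=W RR=W


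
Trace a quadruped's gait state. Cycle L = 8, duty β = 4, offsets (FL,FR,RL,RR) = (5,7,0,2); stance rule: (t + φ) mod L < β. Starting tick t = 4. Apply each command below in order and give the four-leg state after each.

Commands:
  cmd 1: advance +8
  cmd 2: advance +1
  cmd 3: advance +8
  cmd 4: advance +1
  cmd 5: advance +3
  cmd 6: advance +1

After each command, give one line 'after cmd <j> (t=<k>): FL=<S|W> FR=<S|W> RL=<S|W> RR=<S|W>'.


after cmd 1 (t=12): FL=S FR=S RL=W RR=W
after cmd 2 (t=13): FL=S FR=W RL=W RR=W
after cmd 3 (t=21): FL=S FR=W RL=W RR=W
after cmd 4 (t=22): FL=S FR=W RL=W RR=S
after cmd 5 (t=25): FL=W FR=S RL=S RR=S
after cmd 6 (t=26): FL=W FR=S RL=S RR=W

start t=4: FL=S FR=S RL=W RR=W
cmd 1: advance +8 → t=12, phase=(1,3,4,6) → FL=S FR=S RL=W RR=W
cmd 2: advance +1 → t=13, phase=(2,4,5,7) → FL=S FR=W RL=W RR=W
cmd 3: advance +8 → t=21, phase=(2,4,5,7) → FL=S FR=W RL=W RR=W
cmd 4: advance +1 → t=22, phase=(3,5,6,0) → FL=S FR=W RL=W RR=S
cmd 5: advance +3 → t=25, phase=(6,0,1,3) → FL=W FR=S RL=S RR=S
cmd 6: advance +1 → t=26, phase=(7,1,2,4) → FL=W FR=S RL=S RR=W


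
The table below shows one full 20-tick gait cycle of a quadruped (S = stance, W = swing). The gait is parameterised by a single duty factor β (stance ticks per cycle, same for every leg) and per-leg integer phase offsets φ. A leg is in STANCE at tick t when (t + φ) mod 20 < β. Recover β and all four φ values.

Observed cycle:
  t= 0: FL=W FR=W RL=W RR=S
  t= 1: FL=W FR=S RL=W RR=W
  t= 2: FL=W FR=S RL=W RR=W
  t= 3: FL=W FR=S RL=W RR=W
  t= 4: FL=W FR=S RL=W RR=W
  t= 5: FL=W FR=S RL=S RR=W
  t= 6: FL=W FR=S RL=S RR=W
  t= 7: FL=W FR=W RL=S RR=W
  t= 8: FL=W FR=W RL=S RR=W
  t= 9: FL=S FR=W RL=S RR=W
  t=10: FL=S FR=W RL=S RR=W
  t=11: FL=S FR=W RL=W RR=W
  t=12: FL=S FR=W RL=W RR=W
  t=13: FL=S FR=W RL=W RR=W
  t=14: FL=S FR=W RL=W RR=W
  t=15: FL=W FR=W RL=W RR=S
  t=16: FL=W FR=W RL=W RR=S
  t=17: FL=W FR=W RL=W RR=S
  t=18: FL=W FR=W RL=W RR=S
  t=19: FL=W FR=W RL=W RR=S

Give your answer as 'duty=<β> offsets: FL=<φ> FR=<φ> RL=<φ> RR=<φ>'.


duty β = stance ticks per leg = 6
FL: stance ticks = 6; W→S at t=9 → φ=11
FR: stance ticks = 6; W→S at t=1 → φ=19
RL: stance ticks = 6; W→S at t=5 → φ=15
RR: stance ticks = 6; W→S at t=15 → φ=5

duty=6 offsets: FL=11 FR=19 RL=15 RR=5


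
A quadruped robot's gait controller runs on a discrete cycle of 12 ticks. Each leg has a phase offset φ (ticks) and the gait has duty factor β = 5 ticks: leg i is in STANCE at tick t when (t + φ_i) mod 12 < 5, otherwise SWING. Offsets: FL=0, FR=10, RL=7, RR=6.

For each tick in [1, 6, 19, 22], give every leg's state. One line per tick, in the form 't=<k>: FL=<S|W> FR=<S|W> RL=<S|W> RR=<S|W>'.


t=1: phase=(1,11,8,7) vs β=5 → FL=S FR=W RL=W RR=W
t=6: phase=(6,4,1,0) vs β=5 → FL=W FR=S RL=S RR=S
t=19: phase=(7,5,2,1) vs β=5 → FL=W FR=W RL=S RR=S
t=22: phase=(10,8,5,4) vs β=5 → FL=W FR=W RL=W RR=S

t=1: FL=S FR=W RL=W RR=W
t=6: FL=W FR=S RL=S RR=S
t=19: FL=W FR=W RL=S RR=S
t=22: FL=W FR=W RL=W RR=S


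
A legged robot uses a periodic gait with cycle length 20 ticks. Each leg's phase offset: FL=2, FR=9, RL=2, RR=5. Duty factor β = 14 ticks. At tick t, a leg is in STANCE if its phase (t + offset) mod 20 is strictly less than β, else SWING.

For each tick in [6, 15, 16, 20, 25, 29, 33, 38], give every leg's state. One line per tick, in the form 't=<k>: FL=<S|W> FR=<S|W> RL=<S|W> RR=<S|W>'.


t=6: phase=(8,15,8,11) vs β=14 → FL=S FR=W RL=S RR=S
t=15: phase=(17,4,17,0) vs β=14 → FL=W FR=S RL=W RR=S
t=16: phase=(18,5,18,1) vs β=14 → FL=W FR=S RL=W RR=S
t=20: phase=(2,9,2,5) vs β=14 → FL=S FR=S RL=S RR=S
t=25: phase=(7,14,7,10) vs β=14 → FL=S FR=W RL=S RR=S
t=29: phase=(11,18,11,14) vs β=14 → FL=S FR=W RL=S RR=W
t=33: phase=(15,2,15,18) vs β=14 → FL=W FR=S RL=W RR=W
t=38: phase=(0,7,0,3) vs β=14 → FL=S FR=S RL=S RR=S

t=6: FL=S FR=W RL=S RR=S
t=15: FL=W FR=S RL=W RR=S
t=16: FL=W FR=S RL=W RR=S
t=20: FL=S FR=S RL=S RR=S
t=25: FL=S FR=W RL=S RR=S
t=29: FL=S FR=W RL=S RR=W
t=33: FL=W FR=S RL=W RR=W
t=38: FL=S FR=S RL=S RR=S


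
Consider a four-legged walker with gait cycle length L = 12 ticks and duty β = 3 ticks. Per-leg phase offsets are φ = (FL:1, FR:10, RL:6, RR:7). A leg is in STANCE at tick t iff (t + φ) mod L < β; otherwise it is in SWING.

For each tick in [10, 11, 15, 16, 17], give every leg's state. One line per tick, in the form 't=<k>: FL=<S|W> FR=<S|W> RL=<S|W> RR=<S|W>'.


t=10: FL=W FR=W RL=W RR=W
t=11: FL=S FR=W RL=W RR=W
t=15: FL=W FR=S RL=W RR=W
t=16: FL=W FR=S RL=W RR=W
t=17: FL=W FR=W RL=W RR=S

t=10: phase=(11,8,4,5) vs β=3 → FL=W FR=W RL=W RR=W
t=11: phase=(0,9,5,6) vs β=3 → FL=S FR=W RL=W RR=W
t=15: phase=(4,1,9,10) vs β=3 → FL=W FR=S RL=W RR=W
t=16: phase=(5,2,10,11) vs β=3 → FL=W FR=S RL=W RR=W
t=17: phase=(6,3,11,0) vs β=3 → FL=W FR=W RL=W RR=S


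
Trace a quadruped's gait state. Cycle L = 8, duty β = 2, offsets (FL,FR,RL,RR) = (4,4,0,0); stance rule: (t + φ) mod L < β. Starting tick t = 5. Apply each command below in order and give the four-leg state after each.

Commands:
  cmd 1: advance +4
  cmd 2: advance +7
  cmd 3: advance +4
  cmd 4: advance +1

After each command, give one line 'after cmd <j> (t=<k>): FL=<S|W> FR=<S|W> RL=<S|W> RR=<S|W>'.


after cmd 1 (t=9): FL=W FR=W RL=S RR=S
after cmd 2 (t=16): FL=W FR=W RL=S RR=S
after cmd 3 (t=20): FL=S FR=S RL=W RR=W
after cmd 4 (t=21): FL=S FR=S RL=W RR=W

start t=5: FL=S FR=S RL=W RR=W
cmd 1: advance +4 → t=9, phase=(5,5,1,1) → FL=W FR=W RL=S RR=S
cmd 2: advance +7 → t=16, phase=(4,4,0,0) → FL=W FR=W RL=S RR=S
cmd 3: advance +4 → t=20, phase=(0,0,4,4) → FL=S FR=S RL=W RR=W
cmd 4: advance +1 → t=21, phase=(1,1,5,5) → FL=S FR=S RL=W RR=W


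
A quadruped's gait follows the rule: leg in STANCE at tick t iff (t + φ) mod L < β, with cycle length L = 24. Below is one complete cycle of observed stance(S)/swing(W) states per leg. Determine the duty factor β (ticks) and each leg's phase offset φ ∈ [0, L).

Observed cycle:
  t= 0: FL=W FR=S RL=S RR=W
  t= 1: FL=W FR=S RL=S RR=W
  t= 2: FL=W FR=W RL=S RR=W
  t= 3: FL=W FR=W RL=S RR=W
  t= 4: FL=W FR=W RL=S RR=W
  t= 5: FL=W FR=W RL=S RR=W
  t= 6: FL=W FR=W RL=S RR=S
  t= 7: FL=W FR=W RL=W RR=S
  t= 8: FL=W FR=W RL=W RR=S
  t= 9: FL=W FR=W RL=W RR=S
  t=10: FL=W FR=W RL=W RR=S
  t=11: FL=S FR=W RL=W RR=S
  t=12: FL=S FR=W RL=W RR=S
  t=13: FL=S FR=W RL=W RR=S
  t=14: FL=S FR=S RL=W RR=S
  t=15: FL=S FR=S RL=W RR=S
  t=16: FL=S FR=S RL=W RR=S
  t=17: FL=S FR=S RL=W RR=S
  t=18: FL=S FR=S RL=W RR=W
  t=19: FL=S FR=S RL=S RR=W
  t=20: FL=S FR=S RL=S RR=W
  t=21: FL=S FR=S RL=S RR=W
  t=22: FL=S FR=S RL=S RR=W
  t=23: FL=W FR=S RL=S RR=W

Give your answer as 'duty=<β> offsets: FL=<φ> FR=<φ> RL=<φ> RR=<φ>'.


duty β = stance ticks per leg = 12
FL: stance ticks = 12; W→S at t=11 → φ=13
FR: stance ticks = 12; W→S at t=14 → φ=10
RL: stance ticks = 12; W→S at t=19 → φ=5
RR: stance ticks = 12; W→S at t=6 → φ=18

duty=12 offsets: FL=13 FR=10 RL=5 RR=18


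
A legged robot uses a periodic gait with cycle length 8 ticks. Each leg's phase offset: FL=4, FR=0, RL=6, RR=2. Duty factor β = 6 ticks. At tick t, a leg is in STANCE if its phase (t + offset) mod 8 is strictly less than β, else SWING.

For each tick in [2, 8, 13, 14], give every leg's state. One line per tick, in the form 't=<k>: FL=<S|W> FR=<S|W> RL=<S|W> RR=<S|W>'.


t=2: FL=W FR=S RL=S RR=S
t=8: FL=S FR=S RL=W RR=S
t=13: FL=S FR=S RL=S RR=W
t=14: FL=S FR=W RL=S RR=S

t=2: phase=(6,2,0,4) vs β=6 → FL=W FR=S RL=S RR=S
t=8: phase=(4,0,6,2) vs β=6 → FL=S FR=S RL=W RR=S
t=13: phase=(1,5,3,7) vs β=6 → FL=S FR=S RL=S RR=W
t=14: phase=(2,6,4,0) vs β=6 → FL=S FR=W RL=S RR=S
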